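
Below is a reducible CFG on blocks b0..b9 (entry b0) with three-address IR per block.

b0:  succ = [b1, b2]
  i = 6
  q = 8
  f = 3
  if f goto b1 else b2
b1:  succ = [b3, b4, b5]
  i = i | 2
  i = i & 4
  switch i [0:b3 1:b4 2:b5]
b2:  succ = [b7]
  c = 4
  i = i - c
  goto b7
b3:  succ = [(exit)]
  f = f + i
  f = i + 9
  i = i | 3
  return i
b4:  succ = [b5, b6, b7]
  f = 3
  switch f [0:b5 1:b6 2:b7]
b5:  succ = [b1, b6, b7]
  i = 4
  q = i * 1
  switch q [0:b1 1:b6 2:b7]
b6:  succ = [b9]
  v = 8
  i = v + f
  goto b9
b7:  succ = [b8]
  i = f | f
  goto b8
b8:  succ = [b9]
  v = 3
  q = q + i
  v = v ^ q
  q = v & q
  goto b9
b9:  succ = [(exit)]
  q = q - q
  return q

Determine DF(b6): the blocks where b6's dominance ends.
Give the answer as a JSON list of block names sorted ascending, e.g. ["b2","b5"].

Answer: ["b9"]

Derivation:
idom tree: b1←b0 b2←b0 b3←b1 b4←b1 b5←b1 b6←b1 b7←b0 b8←b7 b9←b0
Join-block Dom:
  b1: preds {b0,b5}: {b0} ∩ {b0,b1,b5} = {b0}; idom=b0
  b5: preds {b1,b4}: {b0,b1} ∩ {b0,b1,b4} = {b0,b1}; idom=b1
  b6: preds {b4,b5}: {b0,b1,b4} ∩ {b0,b1,b5} = {b0,b1}; idom=b1
  b7: preds {b2,b4,b5}: {b0,b2} ∩ {b0,b1,b4} ∩ {b0,b1,b5} = {b0}; idom=b0
  b9: preds {b6,b8}: {b0,b1,b6} ∩ {b0,b7,b8} = {b0}; idom=b0

Frontier:
  join b1 pred b0: · stop@b0
  join b1 pred b5: b5→b1 stop@b0
  join b5 pred b1: · stop@b1
  join b5 pred b4: b4 stop@b1
  join b6 pred b4: b4 stop@b1
  join b6 pred b5: b5 stop@b1
  join b7 pred b2: b2 stop@b0
  join b7 pred b4: b4→b1 stop@b0
  join b7 pred b5: b5→b1 stop@b0
  join b9 pred b6: b6→b1 stop@b0
  join b9 pred b8: b8→b7 stop@b0
  b0 → ∅
  b1 → {b1,b7,b9}
  b2 → {b7}
  b3 → ∅
  b4 → {b5,b6,b7}
  b5 → {b1,b6,b7}
  b6 → {b9}
  b7 → {b9}
  b8 → {b9}
  b9 → ∅

DF(b6) = ["b9"]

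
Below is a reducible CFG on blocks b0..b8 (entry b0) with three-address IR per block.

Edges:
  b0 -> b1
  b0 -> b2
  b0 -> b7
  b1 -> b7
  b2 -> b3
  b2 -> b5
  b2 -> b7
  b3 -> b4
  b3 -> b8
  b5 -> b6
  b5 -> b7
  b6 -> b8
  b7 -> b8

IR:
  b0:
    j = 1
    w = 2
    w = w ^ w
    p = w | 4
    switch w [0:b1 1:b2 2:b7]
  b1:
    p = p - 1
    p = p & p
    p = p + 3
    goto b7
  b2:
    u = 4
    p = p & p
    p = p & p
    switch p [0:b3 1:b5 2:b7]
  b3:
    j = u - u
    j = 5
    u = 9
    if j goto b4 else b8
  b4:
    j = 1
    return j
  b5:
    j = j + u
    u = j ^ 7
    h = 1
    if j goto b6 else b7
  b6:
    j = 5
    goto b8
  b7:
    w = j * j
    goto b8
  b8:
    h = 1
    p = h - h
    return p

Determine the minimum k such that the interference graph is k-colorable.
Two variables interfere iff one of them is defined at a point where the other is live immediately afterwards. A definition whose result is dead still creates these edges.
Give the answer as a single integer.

Answer: 3

Analysis:
def/use:
  b0: {j,p,w} / ∅
  b1: {p} / {p}
  b2: {p,u} / {p}
  b3: {j,u} / {u}
  b4: {j} / ∅
  b5: {h,j,u} / {j,u}
  b6: {j} / ∅
  b7: {w} / {j}
  b8: {h,p} / ∅

Live sets:
  b0 li=∅ lo={j,p}
  b1 li={j,p} lo={j}
  b2 li={j,p} lo={j,u}
  b3 li={u} lo=∅
  b4 li=∅ lo=∅
  b5 li={j,u} lo={j}
  b6 li=∅ lo=∅
  b7 li={j} lo=∅
  b8 li=∅ lo=∅

Interfere edges:
  h↔{j}
  j↔{h,p,u,w}
  p↔{j,u,w}
  u↔{j,p}
  w↔{j,p}

Colouring:
  {j,p,u} pairwise interfere (3-clique) ⇒ χ ≥ 3
  assign h→r1 j→r0 p→r1 u→r2 w→r2 — no edge inside a register ⇒ χ ≤ 3
  χ = 3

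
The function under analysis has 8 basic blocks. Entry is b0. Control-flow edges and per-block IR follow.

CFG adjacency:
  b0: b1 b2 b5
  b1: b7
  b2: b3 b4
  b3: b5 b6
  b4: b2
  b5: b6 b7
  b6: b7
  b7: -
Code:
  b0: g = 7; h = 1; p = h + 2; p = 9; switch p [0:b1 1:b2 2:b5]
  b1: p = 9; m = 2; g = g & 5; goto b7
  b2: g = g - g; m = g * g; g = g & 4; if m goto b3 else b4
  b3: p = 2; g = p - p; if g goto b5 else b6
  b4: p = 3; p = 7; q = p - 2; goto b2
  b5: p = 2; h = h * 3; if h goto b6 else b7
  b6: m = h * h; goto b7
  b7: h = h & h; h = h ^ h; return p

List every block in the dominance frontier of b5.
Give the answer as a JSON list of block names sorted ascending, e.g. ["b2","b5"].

idom tree: b1←b0 b2←b0 b3←b2 b4←b2 b5←b0 b6←b0 b7←b0
Dom at joins:
  b2: preds {b0,b4}: {b0} ∩ {b0,b2,b4} = {b0}; idom=b0
  b5: preds {b0,b3}: {b0} ∩ {b0,b2,b3} = {b0}; idom=b0
  b6: preds {b3,b5}: {b0,b2,b3} ∩ {b0,b5} = {b0}; idom=b0
  b7: preds {b1,b5,b6}: {b0,b1} ∩ {b0,b5} ∩ {b0,b6} = {b0}; idom=b0

DF walk-up:
  b2←b0: walk · to b0
  b2←b4: walk b4→b2 to b0
  b5←b0: walk · to b0
  b5←b3: walk b3→b2 to b0
  b6←b3: walk b3→b2 to b0
  b6←b5: walk b5 to b0
  b7←b1: walk b1 to b0
  b7←b5: walk b5 to b0
  b7←b6: walk b6 to b0
  DF(b0)=∅
  DF(b1)={b7}
  DF(b2)={b2,b5,b6}
  DF(b3)={b5,b6}
  DF(b4)={b2}
  DF(b5)={b6,b7}
  DF(b6)={b7}
  DF(b7)=∅

DF(b5) = ["b6", "b7"]

Answer: ["b6", "b7"]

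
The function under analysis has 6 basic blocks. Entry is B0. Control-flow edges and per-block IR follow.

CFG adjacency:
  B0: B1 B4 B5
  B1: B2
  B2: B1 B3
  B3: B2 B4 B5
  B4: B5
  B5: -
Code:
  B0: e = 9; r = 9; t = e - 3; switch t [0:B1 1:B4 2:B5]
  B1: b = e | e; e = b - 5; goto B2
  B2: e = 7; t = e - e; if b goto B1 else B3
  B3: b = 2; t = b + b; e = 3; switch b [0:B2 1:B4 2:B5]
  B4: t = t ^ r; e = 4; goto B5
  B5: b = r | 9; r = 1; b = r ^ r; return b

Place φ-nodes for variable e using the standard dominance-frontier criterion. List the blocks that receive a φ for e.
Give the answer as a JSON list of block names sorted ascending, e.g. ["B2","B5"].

idom tree: B1←B0 B2←B1 B3←B2 B4←B0 B5←B0
Dom∩ at merges:
  B1: preds {B0,B2}: {B0} ∩ {B0,B1,B2} = {B0}; idom=B0
  B2: preds {B1,B3}: {B0,B1} ∩ {B0,B1,B2,B3} = {B0,B1}; idom=B1
  B4: preds {B0,B3}: {B0} ∩ {B0,B1,B2,B3} = {B0}; idom=B0
  B5: preds {B0,B3,B4}: {B0} ∩ {B0,B1,B2,B3} ∩ {B0,B4} = {B0}; idom=B0

Frontier:
  B1←B0: walk · to B0
  B1←B2: walk B2→B1 to B0
  B2←B1: walk · to B1
  B2←B3: walk B3→B2 to B1
  B4←B0: walk · to B0
  B4←B3: walk B3→B2→B1 to B0
  B5←B0: walk · to B0
  B5←B3: walk B3→B2→B1 to B0
  B5←B4: walk B4 to B0
  B0 → ∅
  B1 → {B1,B4,B5}
  B2 → {B1,B2,B4,B5}
  B3 → {B2,B4,B5}
  B4 → {B5}
  B5 → ∅

φ for e: defs {B0,B1,B2,B3,B4}
  DF⁺ = {B1,B2,B4,B5}

Answer: ["B1", "B2", "B4", "B5"]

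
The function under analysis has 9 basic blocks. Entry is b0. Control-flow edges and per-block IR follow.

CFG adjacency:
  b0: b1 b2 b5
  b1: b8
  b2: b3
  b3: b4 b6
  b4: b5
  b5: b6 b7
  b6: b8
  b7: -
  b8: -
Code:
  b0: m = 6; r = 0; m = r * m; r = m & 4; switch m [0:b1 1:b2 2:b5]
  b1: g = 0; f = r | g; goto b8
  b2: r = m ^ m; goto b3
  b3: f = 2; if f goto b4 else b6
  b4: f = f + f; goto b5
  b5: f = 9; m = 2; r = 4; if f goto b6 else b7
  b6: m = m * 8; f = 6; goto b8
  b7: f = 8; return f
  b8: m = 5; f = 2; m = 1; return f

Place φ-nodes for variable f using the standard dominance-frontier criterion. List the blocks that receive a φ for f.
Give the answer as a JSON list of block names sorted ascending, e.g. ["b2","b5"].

Answer: ["b5", "b6", "b8"]

Derivation:
idom tree: b1←b0 b2←b0 b3←b2 b4←b3 b5←b0 b6←b0 b7←b5 b8←b0
Dom at joins:
  b5: preds {b0,b4}: {b0} ∩ {b0,b2,b3,b4} = {b0}; idom=b0
  b6: preds {b3,b5}: {b0,b2,b3} ∩ {b0,b5} = {b0}; idom=b0
  b8: preds {b1,b6}: {b0,b1} ∩ {b0,b6} = {b0}; idom=b0

Frontier:
  join b5 pred b0: · stop@b0
  join b5 pred b4: b4→b3→b2 stop@b0
  join b6 pred b3: b3→b2 stop@b0
  join b6 pred b5: b5 stop@b0
  join b8 pred b1: b1 stop@b0
  join b8 pred b6: b6 stop@b0
  DF(b0)=∅
  DF(b1)={b8}
  DF(b2)={b5,b6}
  DF(b3)={b5,b6}
  DF(b4)={b5}
  DF(b5)={b6}
  DF(b6)={b8}
  DF(b7)=∅
  DF(b8)=∅

φ for f: defs {b1,b3,b4,b5,b6,b7,b8}
  DF⁺ = {b5,b6,b8}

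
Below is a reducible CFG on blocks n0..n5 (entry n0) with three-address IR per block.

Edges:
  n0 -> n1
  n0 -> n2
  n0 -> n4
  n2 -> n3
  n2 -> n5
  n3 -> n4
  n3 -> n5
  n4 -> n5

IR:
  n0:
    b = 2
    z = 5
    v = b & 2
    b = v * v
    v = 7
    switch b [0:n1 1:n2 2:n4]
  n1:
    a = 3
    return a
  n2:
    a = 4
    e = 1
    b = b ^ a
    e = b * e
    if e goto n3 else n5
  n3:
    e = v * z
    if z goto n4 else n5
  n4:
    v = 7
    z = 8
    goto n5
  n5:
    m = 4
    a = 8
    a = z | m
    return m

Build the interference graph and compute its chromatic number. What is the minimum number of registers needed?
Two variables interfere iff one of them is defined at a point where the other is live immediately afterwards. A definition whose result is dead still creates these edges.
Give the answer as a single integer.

Answer: 5

Working:
Block summaries:
  n0: def={b,v,z} ue=∅
  n1: def={a} ue=∅
  n2: def={a,b,e} ue={b}
  n3: def={e} ue={v,z}
  n4: def={v,z} ue=∅
  n5: def={a,m} ue={z}

Live sets:
  n0 li=∅ lo={b,v,z}
  n1 li=∅ lo=∅
  n2 li={b,v,z} lo={v,z}
  n3 li={v,z} lo={z}
  n4 li=∅ lo={z}
  n5 li={z} lo=∅

Interference:
  a — {b,e,m,v,z}
  b — {a,e,v,z}
  e — {a,b,v,z}
  m — {a,z}
  v — {a,b,e,z}
  z — {a,b,e,m,v}

Colouring:
  clique {a,b,e,v,z} ⇒ need ≥ 5
  5-colouring: r0={a}  r1={z}  r2={b,m}  r3={e}  r4={v}
  χ = 5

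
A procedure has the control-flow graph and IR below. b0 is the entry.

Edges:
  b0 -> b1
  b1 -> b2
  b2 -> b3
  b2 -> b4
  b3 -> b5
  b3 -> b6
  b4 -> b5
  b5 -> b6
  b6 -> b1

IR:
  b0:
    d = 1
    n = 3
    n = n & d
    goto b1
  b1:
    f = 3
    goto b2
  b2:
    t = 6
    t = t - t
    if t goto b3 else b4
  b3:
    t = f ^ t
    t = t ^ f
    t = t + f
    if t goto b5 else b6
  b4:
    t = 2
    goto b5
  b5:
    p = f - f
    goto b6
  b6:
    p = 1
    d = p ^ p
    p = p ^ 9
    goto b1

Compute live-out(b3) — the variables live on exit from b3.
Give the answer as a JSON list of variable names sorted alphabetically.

Block summaries:
  b0: {d,n} / ∅
  b1: {f} / ∅
  b2: {t} / ∅
  b3: {t} / {f,t}
  b4: {t} / ∅
  b5: {p} / {f}
  b6: {d,p} / ∅

Live sets:
  b0: in=∅ out=∅
  b1: in=∅ out={f}
  b2: in={f} out={f,t}
  b3: in={f,t} out={f}
  b4: in={f} out={f}
  b5: in={f} out=∅
  b6: in=∅ out=∅

live-out(b3) = ["f"]

Answer: ["f"]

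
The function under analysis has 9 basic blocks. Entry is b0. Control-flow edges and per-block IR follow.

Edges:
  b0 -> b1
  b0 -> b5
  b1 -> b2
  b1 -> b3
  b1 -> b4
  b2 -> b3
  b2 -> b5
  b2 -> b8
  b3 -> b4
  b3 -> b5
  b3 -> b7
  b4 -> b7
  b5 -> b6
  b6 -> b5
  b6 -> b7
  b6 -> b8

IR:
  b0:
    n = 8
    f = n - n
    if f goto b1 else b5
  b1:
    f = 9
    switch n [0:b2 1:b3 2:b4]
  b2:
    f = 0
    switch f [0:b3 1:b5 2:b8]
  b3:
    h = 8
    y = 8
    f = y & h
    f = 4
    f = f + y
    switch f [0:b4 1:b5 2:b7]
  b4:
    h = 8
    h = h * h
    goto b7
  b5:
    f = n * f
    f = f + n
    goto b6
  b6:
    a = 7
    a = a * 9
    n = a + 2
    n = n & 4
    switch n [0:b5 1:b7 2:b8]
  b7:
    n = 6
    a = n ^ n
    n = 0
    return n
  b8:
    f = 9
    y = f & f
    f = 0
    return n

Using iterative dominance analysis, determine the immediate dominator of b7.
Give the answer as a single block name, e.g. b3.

idom tree: b1←b0 b2←b1 b3←b1 b4←b1 b5←b0 b6←b5 b7←b0 b8←b0
Dom∩ at merges:
  b3: preds {b1,b2}: {b0,b1} ∩ {b0,b1,b2} = {b0,b1}; idom=b1
  b4: preds {b1,b3}: {b0,b1} ∩ {b0,b1,b3} = {b0,b1}; idom=b1
  b5: preds {b0,b2,b3,b6}: {b0} ∩ {b0,b1,b2} ∩ {b0,b1,b3} ∩ {b0,b5,b6} = {b0}; idom=b0
  b7: preds {b3,b4,b6}: {b0,b1,b3} ∩ {b0,b1,b4} ∩ {b0,b5,b6} = {b0}; idom=b0
  b8: preds {b2,b6}: {b0,b1,b2} ∩ {b0,b5,b6} = {b0}; idom=b0

idom(b7) = b0

Answer: b0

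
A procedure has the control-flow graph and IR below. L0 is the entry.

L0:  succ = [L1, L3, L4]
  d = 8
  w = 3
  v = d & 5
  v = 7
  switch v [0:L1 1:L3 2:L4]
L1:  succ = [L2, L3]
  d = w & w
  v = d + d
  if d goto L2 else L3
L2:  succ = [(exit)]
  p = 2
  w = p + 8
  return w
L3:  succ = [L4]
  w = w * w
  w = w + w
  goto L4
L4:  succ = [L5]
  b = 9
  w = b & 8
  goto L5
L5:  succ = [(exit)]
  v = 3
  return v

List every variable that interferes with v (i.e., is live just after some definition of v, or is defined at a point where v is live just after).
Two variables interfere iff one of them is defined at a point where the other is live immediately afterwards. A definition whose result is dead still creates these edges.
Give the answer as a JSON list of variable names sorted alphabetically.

Answer: ["d", "w"]

Analysis:
def/use:
  L0: def={d,v,w} ue=∅
  L1: def={d,v} ue={w}
  L2: def={p,w} ue=∅
  L3: def={w} ue={w}
  L4: def={b,w} ue=∅
  L5: def={v} ue=∅

Backward fixpoint:
  live L0: ∅→{w}
  live L1: {w}→{w}
  live L2: ∅→∅
  live L3: {w}→∅
  live L4: ∅→∅
  live L5: ∅→∅

Conflict graph:
  b↔∅
  d↔{v,w}
  p↔∅
  v↔{d,w}
  w↔{d,v}

N(v) = ["d", "w"]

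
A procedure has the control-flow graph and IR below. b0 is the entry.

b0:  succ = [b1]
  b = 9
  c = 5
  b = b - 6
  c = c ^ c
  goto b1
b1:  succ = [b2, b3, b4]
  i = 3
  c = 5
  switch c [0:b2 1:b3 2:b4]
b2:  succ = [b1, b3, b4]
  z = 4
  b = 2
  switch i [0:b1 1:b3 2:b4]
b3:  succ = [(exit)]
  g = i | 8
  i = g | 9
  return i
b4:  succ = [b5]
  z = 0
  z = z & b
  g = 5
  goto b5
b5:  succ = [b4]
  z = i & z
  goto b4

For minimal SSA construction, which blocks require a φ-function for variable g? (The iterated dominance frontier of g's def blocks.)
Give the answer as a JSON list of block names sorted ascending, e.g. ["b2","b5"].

Answer: ["b4"]

Derivation:
idom tree: b1←b0 b2←b1 b3←b1 b4←b1 b5←b4
Dom∩ at merges:
  b1: preds {b0,b2}: {b0} ∩ {b0,b1,b2} = {b0}; idom=b0
  b3: preds {b1,b2}: {b0,b1} ∩ {b0,b1,b2} = {b0,b1}; idom=b1
  b4: preds {b1,b2,b5}: {b0,b1} ∩ {b0,b1,b2} ∩ {b0,b1,b4,b5} = {b0,b1}; idom=b1

Frontier:
  b1←b0: walk · to b0
  b1←b2: walk b2→b1 to b0
  b3←b1: walk · to b1
  b3←b2: walk b2 to b1
  b4←b1: walk · to b1
  b4←b2: walk b2 to b1
  b4←b5: walk b5→b4 to b1
  b0 → ∅
  b1 → {b1}
  b2 → {b1,b3,b4}
  b3 → ∅
  b4 → {b4}
  b5 → {b4}

φ for g: defs {b3,b4}
  DF⁺ = {b4}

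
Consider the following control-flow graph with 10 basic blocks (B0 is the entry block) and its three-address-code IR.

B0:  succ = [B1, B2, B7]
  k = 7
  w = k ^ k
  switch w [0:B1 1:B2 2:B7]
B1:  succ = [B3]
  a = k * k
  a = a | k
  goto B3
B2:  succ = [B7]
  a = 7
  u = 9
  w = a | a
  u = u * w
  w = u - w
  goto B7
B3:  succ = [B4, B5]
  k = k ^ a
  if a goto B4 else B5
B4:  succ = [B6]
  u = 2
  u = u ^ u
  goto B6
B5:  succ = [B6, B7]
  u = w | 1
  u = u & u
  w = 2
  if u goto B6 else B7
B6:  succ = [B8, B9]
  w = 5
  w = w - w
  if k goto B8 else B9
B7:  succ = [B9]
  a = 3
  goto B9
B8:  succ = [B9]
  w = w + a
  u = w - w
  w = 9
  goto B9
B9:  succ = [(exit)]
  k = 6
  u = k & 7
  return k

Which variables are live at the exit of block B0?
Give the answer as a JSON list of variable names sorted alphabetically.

Answer: ["k", "w"]

Analysis:
Per-block:
  B0 def {k,w} use ∅
  B1 def {a} use {k}
  B2 def {a,u,w} use ∅
  B3 def {k} use {a,k}
  B4 def {u} use ∅
  B5 def {u,w} use {w}
  B6 def {w} use {k}
  B7 def {a} use ∅
  B8 def {u,w} use {a,w}
  B9 def {k,u} use ∅

Backward fixpoint:
  live B0: ∅→{k,w}
  live B1: {k,w}→{a,k,w}
  live B2: ∅→∅
  live B3: {a,k,w}→{a,k,w}
  live B4: {a,k}→{a,k}
  live B5: {a,k,w}→{a,k}
  live B6: {a,k}→{a,w}
  live B7: ∅→∅
  live B8: {a,w}→∅
  live B9: ∅→∅

live-out(B0) = ["k", "w"]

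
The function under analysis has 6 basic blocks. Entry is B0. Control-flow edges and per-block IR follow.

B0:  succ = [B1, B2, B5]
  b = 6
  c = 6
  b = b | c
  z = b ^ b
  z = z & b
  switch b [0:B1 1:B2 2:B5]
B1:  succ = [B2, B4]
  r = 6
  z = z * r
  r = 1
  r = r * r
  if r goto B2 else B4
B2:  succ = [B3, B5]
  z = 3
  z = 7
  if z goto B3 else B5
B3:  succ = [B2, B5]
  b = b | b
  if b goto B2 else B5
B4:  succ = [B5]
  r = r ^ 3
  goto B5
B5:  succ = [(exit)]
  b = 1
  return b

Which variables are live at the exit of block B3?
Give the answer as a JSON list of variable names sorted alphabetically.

Block summaries:
  B0: {b,c,z} / ∅
  B1: {r,z} / {z}
  B2: {z} / ∅
  B3: {b} / {b}
  B4: {r} / {r}
  B5: {b} / ∅

Backward fixpoint:
  live B0: ∅→{b,z}
  live B1: {b,z}→{b,r}
  live B2: {b}→{b}
  live B3: {b}→{b}
  live B4: {r}→∅
  live B5: ∅→∅

live-out(B3) = ["b"]

Answer: ["b"]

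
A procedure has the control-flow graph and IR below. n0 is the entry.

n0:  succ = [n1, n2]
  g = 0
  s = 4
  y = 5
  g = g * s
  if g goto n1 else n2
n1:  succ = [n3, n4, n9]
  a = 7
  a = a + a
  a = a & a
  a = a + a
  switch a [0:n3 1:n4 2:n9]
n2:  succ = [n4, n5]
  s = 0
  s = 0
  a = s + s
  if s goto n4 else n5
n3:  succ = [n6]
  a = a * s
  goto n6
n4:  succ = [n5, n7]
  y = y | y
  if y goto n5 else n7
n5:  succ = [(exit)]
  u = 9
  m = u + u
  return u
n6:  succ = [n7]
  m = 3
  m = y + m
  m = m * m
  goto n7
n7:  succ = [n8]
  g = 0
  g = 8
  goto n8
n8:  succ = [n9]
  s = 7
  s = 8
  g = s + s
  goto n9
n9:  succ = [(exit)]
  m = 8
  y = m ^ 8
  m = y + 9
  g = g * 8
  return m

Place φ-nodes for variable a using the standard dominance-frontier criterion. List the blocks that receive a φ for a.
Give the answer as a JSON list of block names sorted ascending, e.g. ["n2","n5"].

Answer: ["n4", "n5", "n7", "n9"]

Derivation:
idom tree: n1←n0 n2←n0 n3←n1 n4←n0 n5←n0 n6←n3 n7←n0 n8←n7 n9←n0
Dom at joins:
  n4: preds {n1,n2}: {n0,n1} ∩ {n0,n2} = {n0}; idom=n0
  n5: preds {n2,n4}: {n0,n2} ∩ {n0,n4} = {n0}; idom=n0
  n7: preds {n4,n6}: {n0,n4} ∩ {n0,n1,n3,n6} = {n0}; idom=n0
  n9: preds {n1,n8}: {n0,n1} ∩ {n0,n7,n8} = {n0}; idom=n0

DF walk-up:
  n4←n1: walk n1 to n0
  n4←n2: walk n2 to n0
  n5←n2: walk n2 to n0
  n5←n4: walk n4 to n0
  n7←n4: walk n4 to n0
  n7←n6: walk n6→n3→n1 to n0
  n9←n1: walk n1 to n0
  n9←n8: walk n8→n7 to n0
  DF(n0)=∅
  DF(n1)={n4,n7,n9}
  DF(n2)={n4,n5}
  DF(n3)={n7}
  DF(n4)={n5,n7}
  DF(n5)=∅
  DF(n6)={n7}
  DF(n7)={n9}
  DF(n8)={n9}
  DF(n9)=∅

φ for a: defs {n1,n2,n3}
  DF⁺ = {n4,n5,n7,n9}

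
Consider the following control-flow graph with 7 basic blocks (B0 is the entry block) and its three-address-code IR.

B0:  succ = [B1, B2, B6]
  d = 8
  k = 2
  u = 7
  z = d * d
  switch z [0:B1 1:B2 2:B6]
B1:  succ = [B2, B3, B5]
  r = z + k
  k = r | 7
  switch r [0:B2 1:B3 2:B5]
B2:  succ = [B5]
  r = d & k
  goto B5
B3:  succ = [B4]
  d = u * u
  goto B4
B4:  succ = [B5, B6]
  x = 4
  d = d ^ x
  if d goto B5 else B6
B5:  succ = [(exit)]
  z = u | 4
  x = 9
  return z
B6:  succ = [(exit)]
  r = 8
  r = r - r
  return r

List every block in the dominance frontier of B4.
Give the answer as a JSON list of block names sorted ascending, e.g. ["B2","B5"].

idom tree: B1←B0 B2←B0 B3←B1 B4←B3 B5←B0 B6←B0
Join-block Dom:
  B2: preds {B0,B1}: {B0} ∩ {B0,B1} = {B0}; idom=B0
  B5: preds {B1,B2,B4}: {B0,B1} ∩ {B0,B2} ∩ {B0,B1,B3,B4} = {B0}; idom=B0
  B6: preds {B0,B4}: {B0} ∩ {B0,B1,B3,B4} = {B0}; idom=B0

DF derivation:
  B2←B0: walk · to B0
  B2←B1: walk B1 to B0
  B5←B1: walk B1 to B0
  B5←B2: walk B2 to B0
  B5←B4: walk B4→B3→B1 to B0
  B6←B0: walk · to B0
  B6←B4: walk B4→B3→B1 to B0
  B0 → ∅
  B1 → {B2,B5,B6}
  B2 → {B5}
  B3 → {B5,B6}
  B4 → {B5,B6}
  B5 → ∅
  B6 → ∅

DF(B4) = ["B5", "B6"]

Answer: ["B5", "B6"]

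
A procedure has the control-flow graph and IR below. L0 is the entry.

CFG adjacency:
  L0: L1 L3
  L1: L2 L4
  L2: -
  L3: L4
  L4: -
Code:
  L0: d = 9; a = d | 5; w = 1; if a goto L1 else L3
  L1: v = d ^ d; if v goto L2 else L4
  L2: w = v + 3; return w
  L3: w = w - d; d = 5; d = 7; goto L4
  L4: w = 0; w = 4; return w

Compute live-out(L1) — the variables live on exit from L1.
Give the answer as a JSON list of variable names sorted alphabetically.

Answer: ["v"]

Working:
Block summaries:
  L0 def {a,d,w} use ∅
  L1 def {v} use {d}
  L2 def {w} use {v}
  L3 def {d,w} use {d,w}
  L4 def {w} use ∅

Live sets:
  L0: in=∅ out={d,w}
  L1: in={d} out={v}
  L2: in={v} out=∅
  L3: in={d,w} out=∅
  L4: in=∅ out=∅

live-out(L1) = ["v"]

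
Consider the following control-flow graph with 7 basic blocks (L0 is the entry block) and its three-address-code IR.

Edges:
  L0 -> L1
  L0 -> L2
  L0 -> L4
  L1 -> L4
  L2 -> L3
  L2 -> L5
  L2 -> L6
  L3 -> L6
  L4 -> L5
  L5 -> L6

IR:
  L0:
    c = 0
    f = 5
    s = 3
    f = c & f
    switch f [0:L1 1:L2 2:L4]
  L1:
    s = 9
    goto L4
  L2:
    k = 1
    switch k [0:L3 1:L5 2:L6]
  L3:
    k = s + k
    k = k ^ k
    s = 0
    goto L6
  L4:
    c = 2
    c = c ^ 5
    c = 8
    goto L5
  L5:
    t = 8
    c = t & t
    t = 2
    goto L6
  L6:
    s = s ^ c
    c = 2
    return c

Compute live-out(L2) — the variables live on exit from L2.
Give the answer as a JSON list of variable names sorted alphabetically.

def/use:
  L0: def={c,f,s} ue=∅
  L1: def={s} ue=∅
  L2: def={k} ue=∅
  L3: def={k,s} ue={k,s}
  L4: def={c} ue=∅
  L5: def={c,t} ue=∅
  L6: def={c,s} ue={c,s}

Live sets:
  live L0: ∅→{c,s}
  live L1: ∅→{s}
  live L2: {c,s}→{c,k,s}
  live L3: {c,k,s}→{c,s}
  live L4: {s}→{s}
  live L5: {s}→{c,s}
  live L6: {c,s}→∅

live-out(L2) = ["c", "k", "s"]

Answer: ["c", "k", "s"]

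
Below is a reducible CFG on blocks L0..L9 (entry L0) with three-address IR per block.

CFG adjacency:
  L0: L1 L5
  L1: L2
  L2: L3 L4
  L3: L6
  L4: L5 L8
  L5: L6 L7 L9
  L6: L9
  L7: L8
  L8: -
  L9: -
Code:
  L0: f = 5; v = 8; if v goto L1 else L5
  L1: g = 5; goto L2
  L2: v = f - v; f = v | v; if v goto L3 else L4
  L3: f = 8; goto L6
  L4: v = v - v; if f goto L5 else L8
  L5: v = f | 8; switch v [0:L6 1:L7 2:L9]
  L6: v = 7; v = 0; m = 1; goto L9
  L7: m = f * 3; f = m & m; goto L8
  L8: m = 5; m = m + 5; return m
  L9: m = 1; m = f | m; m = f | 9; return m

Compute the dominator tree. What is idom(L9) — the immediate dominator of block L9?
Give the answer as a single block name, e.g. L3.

Answer: L0

Working:
idom tree: L1←L0 L2←L1 L3←L2 L4←L2 L5←L0 L6←L0 L7←L5 L8←L0 L9←L0
Dom∩ at merges:
  L5: preds {L0,L4}: {L0} ∩ {L0,L1,L2,L4} = {L0}; idom=L0
  L6: preds {L3,L5}: {L0,L1,L2,L3} ∩ {L0,L5} = {L0}; idom=L0
  L8: preds {L4,L7}: {L0,L1,L2,L4} ∩ {L0,L5,L7} = {L0}; idom=L0
  L9: preds {L5,L6}: {L0,L5} ∩ {L0,L6} = {L0}; idom=L0

idom(L9) = L0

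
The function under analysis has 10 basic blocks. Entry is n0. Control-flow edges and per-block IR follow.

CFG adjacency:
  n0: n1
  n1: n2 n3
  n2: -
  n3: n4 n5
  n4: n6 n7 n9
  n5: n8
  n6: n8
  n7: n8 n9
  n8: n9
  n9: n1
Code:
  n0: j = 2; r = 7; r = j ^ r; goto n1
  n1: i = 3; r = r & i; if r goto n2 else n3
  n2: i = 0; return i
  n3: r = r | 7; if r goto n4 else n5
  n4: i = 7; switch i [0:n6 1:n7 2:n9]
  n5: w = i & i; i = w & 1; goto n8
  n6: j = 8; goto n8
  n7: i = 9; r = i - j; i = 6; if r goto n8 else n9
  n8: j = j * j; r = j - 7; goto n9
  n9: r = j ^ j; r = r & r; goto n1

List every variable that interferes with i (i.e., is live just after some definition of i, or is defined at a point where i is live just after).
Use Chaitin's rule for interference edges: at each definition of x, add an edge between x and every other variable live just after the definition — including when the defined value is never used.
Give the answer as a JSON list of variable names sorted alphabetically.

Answer: ["j", "r"]

Working:
def/use:
  n0: def={j,r} ue=∅
  n1: def={i,r} ue={r}
  n2: def={i} ue=∅
  n3: def={r} ue={r}
  n4: def={i} ue=∅
  n5: def={i,w} ue={i}
  n6: def={j} ue=∅
  n7: def={i,r} ue={j}
  n8: def={j,r} ue={j}
  n9: def={r} ue={j}

Liveness:
  n0: in=∅ out={j,r}
  n1: in={j,r} out={i,j,r}
  n2: in=∅ out=∅
  n3: in={i,j,r} out={i,j}
  n4: in={j} out={j}
  n5: in={i,j} out={j}
  n6: in=∅ out={j}
  n7: in={j} out={j}
  n8: in={j} out={j}
  n9: in={j} out={j,r}

Interfere edges:
  i↔{j,r}
  j↔{i,r,w}
  r↔{i,j}
  w↔{j}

N(i) = ["j", "r"]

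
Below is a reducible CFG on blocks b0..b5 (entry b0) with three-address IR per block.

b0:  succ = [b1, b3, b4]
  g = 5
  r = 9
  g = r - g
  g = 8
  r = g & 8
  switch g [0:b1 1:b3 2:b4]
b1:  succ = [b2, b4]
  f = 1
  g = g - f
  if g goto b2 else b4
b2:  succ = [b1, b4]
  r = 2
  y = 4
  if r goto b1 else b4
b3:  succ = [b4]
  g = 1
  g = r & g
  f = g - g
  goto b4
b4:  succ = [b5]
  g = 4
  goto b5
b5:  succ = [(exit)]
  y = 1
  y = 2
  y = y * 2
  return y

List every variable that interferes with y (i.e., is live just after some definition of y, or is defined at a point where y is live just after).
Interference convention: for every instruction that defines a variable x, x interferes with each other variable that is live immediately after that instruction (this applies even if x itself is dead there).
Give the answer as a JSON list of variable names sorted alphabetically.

Block summaries:
  b0 def {g,r} use ∅
  b1 def {f,g} use {g}
  b2 def {r,y} use ∅
  b3 def {f,g} use {r}
  b4 def {g} use ∅
  b5 def {y} use ∅

Backward fixpoint:
  b0 li=∅ lo={g,r}
  b1 li={g} lo={g}
  b2 li={g} lo={g}
  b3 li={r} lo=∅
  b4 li=∅ lo=∅
  b5 li=∅ lo=∅

Interference:
  f↔{g}
  g↔{f,r,y}
  r↔{g,y}
  y↔{g,r}

N(y) = ["g", "r"]

Answer: ["g", "r"]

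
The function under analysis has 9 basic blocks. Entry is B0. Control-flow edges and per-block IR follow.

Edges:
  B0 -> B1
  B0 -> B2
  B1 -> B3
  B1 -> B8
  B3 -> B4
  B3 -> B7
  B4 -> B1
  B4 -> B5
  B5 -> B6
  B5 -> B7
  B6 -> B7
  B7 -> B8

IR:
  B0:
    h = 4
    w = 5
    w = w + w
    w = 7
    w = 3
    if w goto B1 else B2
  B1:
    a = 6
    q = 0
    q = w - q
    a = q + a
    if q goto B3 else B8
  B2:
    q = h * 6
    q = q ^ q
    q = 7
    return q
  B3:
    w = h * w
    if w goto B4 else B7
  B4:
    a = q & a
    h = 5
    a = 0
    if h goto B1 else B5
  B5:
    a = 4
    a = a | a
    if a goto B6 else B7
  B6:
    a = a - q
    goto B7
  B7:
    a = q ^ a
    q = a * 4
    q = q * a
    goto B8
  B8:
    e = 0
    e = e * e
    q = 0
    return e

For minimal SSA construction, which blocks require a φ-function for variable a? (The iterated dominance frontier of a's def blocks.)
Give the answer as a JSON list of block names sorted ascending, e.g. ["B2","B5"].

idom tree: B1←B0 B2←B0 B3←B1 B4←B3 B5←B4 B6←B5 B7←B3 B8←B1
Join-block Dom:
  B1: preds {B0,B4}: {B0} ∩ {B0,B1,B3,B4} = {B0}; idom=B0
  B7: preds {B3,B5,B6}: {B0,B1,B3} ∩ {B0,B1,B3,B4,B5} ∩ {B0,B1,B3,B4,B5,B6} = {B0,B1,B3}; idom=B3
  B8: preds {B1,B7}: {B0,B1} ∩ {B0,B1,B3,B7} = {B0,B1}; idom=B1

Frontier:
  join B1 pred B0: · stop@B0
  join B1 pred B4: B4→B3→B1 stop@B0
  join B7 pred B3: · stop@B3
  join B7 pred B5: B5→B4 stop@B3
  join B7 pred B6: B6→B5→B4 stop@B3
  join B8 pred B1: · stop@B1
  join B8 pred B7: B7→B3 stop@B1
  DF(B0)=∅
  DF(B1)={B1}
  DF(B2)=∅
  DF(B3)={B1,B8}
  DF(B4)={B1,B7}
  DF(B5)={B7}
  DF(B6)={B7}
  DF(B7)={B8}
  DF(B8)=∅

φ for a: defs {B1,B4,B5,B6,B7}
  DF⁺ = {B1,B7,B8}

Answer: ["B1", "B7", "B8"]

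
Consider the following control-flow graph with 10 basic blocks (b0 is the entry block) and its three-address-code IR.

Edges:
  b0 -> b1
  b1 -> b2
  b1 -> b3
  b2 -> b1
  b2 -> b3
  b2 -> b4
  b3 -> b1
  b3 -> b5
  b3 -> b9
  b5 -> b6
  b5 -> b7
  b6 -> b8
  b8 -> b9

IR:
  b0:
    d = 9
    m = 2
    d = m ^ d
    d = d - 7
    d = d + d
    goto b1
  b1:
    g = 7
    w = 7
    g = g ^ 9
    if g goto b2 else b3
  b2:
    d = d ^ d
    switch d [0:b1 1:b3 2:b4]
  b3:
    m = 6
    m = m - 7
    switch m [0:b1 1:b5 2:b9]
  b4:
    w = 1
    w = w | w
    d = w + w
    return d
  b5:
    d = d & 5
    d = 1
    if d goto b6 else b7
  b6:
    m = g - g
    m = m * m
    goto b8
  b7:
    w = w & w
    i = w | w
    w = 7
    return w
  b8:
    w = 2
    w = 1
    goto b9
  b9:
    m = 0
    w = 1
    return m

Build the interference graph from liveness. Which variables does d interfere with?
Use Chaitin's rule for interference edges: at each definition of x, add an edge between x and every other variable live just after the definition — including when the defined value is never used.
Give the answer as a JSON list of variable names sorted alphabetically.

Answer: ["g", "m", "w"]

Derivation:
Block summaries:
  b0: {d,m} / ∅
  b1: {g,w} / ∅
  b2: {d} / {d}
  b3: {m} / ∅
  b4: {d,w} / ∅
  b5: {d} / {d}
  b6: {m} / {g}
  b7: {i,w} / {w}
  b8: {w} / ∅
  b9: {m,w} / ∅

Live sets:
  b0: in=∅ out={d}
  b1: in={d} out={d,g,w}
  b2: in={d,g,w} out={d,g,w}
  b3: in={d,g,w} out={d,g,w}
  b4: in=∅ out=∅
  b5: in={d,g,w} out={g,w}
  b6: in={g} out=∅
  b7: in={w} out=∅
  b8: in=∅ out=∅
  b9: in=∅ out=∅

Interference:
  d↔{g,m,w}
  g↔{d,m,w}
  i↔∅
  m↔{d,g,w}
  w↔{d,g,m}

N(d) = ["g", "m", "w"]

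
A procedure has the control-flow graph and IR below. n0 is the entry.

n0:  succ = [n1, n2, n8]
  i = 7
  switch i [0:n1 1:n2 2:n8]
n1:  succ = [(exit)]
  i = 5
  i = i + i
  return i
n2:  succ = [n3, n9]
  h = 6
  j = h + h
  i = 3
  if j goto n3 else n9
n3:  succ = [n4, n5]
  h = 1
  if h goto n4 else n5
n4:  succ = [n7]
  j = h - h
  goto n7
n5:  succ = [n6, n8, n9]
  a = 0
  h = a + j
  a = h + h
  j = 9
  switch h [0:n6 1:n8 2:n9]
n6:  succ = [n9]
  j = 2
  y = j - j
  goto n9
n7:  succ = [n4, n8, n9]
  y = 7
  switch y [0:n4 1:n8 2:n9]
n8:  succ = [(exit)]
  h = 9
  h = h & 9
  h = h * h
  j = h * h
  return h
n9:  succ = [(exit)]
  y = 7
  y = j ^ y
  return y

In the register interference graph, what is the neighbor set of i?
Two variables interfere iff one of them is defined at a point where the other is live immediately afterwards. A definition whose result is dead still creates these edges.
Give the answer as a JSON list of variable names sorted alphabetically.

Answer: ["j"]

Working:
def/use:
  n0: {i} / ∅
  n1: {i} / ∅
  n2: {h,i,j} / ∅
  n3: {h} / ∅
  n4: {j} / {h}
  n5: {a,h,j} / {j}
  n6: {j,y} / ∅
  n7: {y} / ∅
  n8: {h,j} / ∅
  n9: {y} / {j}

Backward fixpoint:
  live n0: ∅→∅
  live n1: ∅→∅
  live n2: ∅→{j}
  live n3: {j}→{h,j}
  live n4: {h}→{h,j}
  live n5: {j}→{j}
  live n6: ∅→{j}
  live n7: {h,j}→{h,j}
  live n8: ∅→∅
  live n9: {j}→∅

Interference:
  a: {h,j}
  h: {a,j,y}
  i: {j}
  j: {a,h,i,y}
  y: {h,j}

N(i) = ["j"]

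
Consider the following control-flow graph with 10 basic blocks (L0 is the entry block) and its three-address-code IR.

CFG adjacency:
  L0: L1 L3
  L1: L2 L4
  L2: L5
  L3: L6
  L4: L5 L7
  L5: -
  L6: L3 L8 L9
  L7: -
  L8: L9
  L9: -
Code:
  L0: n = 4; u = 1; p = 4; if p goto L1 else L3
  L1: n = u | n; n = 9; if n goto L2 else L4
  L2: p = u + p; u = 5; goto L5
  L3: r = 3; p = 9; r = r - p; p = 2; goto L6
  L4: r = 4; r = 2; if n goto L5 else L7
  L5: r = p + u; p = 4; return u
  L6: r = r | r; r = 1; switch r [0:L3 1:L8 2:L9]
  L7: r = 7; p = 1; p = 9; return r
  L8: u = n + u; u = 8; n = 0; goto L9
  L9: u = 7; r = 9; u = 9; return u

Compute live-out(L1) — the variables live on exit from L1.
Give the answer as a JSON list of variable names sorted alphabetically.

Block summaries:
  L0: def={n,p,u} ue=∅
  L1: def={n} ue={n,u}
  L2: def={p,u} ue={p,u}
  L3: def={p,r} ue=∅
  L4: def={r} ue={n}
  L5: def={p,r} ue={p,u}
  L6: def={r} ue={r}
  L7: def={p,r} ue=∅
  L8: def={n,u} ue={n,u}
  L9: def={r,u} ue=∅

Live sets:
  L0 li=∅ lo={n,p,u}
  L1 li={n,p,u} lo={n,p,u}
  L2 li={p,u} lo={p,u}
  L3 li={n,u} lo={n,r,u}
  L4 li={n,p,u} lo={p,u}
  L5 li={p,u} lo=∅
  L6 li={n,r,u} lo={n,u}
  L7 li=∅ lo=∅
  L8 li={n,u} lo=∅
  L9 li=∅ lo=∅

live-out(L1) = ["n", "p", "u"]

Answer: ["n", "p", "u"]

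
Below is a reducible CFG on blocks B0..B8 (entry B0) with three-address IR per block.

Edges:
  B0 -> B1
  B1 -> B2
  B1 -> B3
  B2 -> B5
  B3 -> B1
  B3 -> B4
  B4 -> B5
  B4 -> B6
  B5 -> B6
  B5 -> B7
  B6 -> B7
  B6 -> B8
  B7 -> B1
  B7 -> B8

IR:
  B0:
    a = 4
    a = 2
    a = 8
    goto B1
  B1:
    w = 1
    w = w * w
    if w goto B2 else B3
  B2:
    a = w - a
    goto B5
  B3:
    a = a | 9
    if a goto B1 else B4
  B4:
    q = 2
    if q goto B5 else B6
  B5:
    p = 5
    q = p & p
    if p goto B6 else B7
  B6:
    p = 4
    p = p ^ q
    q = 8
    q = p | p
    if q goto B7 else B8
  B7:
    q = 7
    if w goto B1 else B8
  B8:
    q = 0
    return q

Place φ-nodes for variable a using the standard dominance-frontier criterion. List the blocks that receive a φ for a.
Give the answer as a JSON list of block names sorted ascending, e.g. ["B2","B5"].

idom tree: B1←B0 B2←B1 B3←B1 B4←B3 B5←B1 B6←B1 B7←B1 B8←B1
Join-block Dom:
  B1: preds {B0,B3,B7}: {B0} ∩ {B0,B1,B3} ∩ {B0,B1,B7} = {B0}; idom=B0
  B5: preds {B2,B4}: {B0,B1,B2} ∩ {B0,B1,B3,B4} = {B0,B1}; idom=B1
  B6: preds {B4,B5}: {B0,B1,B3,B4} ∩ {B0,B1,B5} = {B0,B1}; idom=B1
  B7: preds {B5,B6}: {B0,B1,B5} ∩ {B0,B1,B6} = {B0,B1}; idom=B1
  B8: preds {B6,B7}: {B0,B1,B6} ∩ {B0,B1,B7} = {B0,B1}; idom=B1

Frontier:
  join B1 pred B0: · stop@B0
  join B1 pred B3: B3→B1 stop@B0
  join B1 pred B7: B7→B1 stop@B0
  join B5 pred B2: B2 stop@B1
  join B5 pred B4: B4→B3 stop@B1
  join B6 pred B4: B4→B3 stop@B1
  join B6 pred B5: B5 stop@B1
  join B7 pred B5: B5 stop@B1
  join B7 pred B6: B6 stop@B1
  join B8 pred B6: B6 stop@B1
  join B8 pred B7: B7 stop@B1
  B0 → ∅
  B1 → {B1}
  B2 → {B5}
  B3 → {B1,B5,B6}
  B4 → {B5,B6}
  B5 → {B6,B7}
  B6 → {B7,B8}
  B7 → {B1,B8}
  B8 → ∅

φ for a: defs {B0,B2,B3}
  DF⁺ = {B1,B5,B6,B7,B8}

Answer: ["B1", "B5", "B6", "B7", "B8"]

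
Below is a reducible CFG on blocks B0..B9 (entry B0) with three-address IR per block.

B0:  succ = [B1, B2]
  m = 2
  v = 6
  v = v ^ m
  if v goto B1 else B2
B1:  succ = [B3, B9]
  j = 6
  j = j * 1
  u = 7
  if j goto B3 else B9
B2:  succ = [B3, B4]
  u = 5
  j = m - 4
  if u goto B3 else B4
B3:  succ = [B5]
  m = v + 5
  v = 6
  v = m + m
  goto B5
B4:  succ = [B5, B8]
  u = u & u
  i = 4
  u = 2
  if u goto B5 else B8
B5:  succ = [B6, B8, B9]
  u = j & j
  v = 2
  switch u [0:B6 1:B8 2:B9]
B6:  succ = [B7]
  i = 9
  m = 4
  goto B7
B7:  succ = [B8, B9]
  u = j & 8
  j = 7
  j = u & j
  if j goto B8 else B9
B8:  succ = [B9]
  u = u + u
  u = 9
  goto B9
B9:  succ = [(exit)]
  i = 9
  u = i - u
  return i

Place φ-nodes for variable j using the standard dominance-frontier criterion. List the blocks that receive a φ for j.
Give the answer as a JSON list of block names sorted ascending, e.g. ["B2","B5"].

Answer: ["B3", "B5", "B8", "B9"]

Derivation:
idom tree: B1←B0 B2←B0 B3←B0 B4←B2 B5←B0 B6←B5 B7←B6 B8←B0 B9←B0
Join-block Dom:
  B3: preds {B1,B2}: {B0,B1} ∩ {B0,B2} = {B0}; idom=B0
  B5: preds {B3,B4}: {B0,B3} ∩ {B0,B2,B4} = {B0}; idom=B0
  B8: preds {B4,B5,B7}: {B0,B2,B4} ∩ {B0,B5} ∩ {B0,B5,B6,B7} = {B0}; idom=B0
  B9: preds {B1,B5,B7,B8}: {B0,B1} ∩ {B0,B5} ∩ {B0,B5,B6,B7} ∩ {B0,B8} = {B0}; idom=B0

Frontier:
  B3←B1: walk B1 to B0
  B3←B2: walk B2 to B0
  B5←B3: walk B3 to B0
  B5←B4: walk B4→B2 to B0
  B8←B4: walk B4→B2 to B0
  B8←B5: walk B5 to B0
  B8←B7: walk B7→B6→B5 to B0
  B9←B1: walk B1 to B0
  B9←B5: walk B5 to B0
  B9←B7: walk B7→B6→B5 to B0
  B9←B8: walk B8 to B0
  B0: DF=∅
  B1: DF={B3,B9}
  B2: DF={B3,B5,B8}
  B3: DF={B5}
  B4: DF={B5,B8}
  B5: DF={B8,B9}
  B6: DF={B8,B9}
  B7: DF={B8,B9}
  B8: DF={B9}
  B9: DF=∅

φ for j: defs {B1,B2,B7}
  DF⁺ = {B3,B5,B8,B9}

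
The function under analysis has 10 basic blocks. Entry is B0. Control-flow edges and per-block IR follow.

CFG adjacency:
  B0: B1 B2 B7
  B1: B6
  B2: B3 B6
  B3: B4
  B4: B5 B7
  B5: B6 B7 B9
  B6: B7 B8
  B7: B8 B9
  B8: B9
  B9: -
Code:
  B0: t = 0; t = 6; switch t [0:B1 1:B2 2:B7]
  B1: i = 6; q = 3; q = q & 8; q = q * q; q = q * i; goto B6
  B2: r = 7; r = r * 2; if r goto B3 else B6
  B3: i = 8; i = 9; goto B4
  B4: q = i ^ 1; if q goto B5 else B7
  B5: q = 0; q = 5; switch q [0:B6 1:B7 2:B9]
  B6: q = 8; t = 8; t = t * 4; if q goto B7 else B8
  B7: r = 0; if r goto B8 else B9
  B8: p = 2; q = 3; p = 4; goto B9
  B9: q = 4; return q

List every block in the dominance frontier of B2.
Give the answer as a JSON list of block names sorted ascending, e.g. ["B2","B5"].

idom tree: B1←B0 B2←B0 B3←B2 B4←B3 B5←B4 B6←B0 B7←B0 B8←B0 B9←B0
Dom∩ at merges:
  B6: preds {B1,B2,B5}: {B0,B1} ∩ {B0,B2} ∩ {B0,B2,B3,B4,B5} = {B0}; idom=B0
  B7: preds {B0,B4,B5,B6}: {B0} ∩ {B0,B2,B3,B4} ∩ {B0,B2,B3,B4,B5} ∩ {B0,B6} = {B0}; idom=B0
  B8: preds {B6,B7}: {B0,B6} ∩ {B0,B7} = {B0}; idom=B0
  B9: preds {B5,B7,B8}: {B0,B2,B3,B4,B5} ∩ {B0,B7} ∩ {B0,B8} = {B0}; idom=B0

DF derivation:
  B6←B1: walk B1 to B0
  B6←B2: walk B2 to B0
  B6←B5: walk B5→B4→B3→B2 to B0
  B7←B0: walk · to B0
  B7←B4: walk B4→B3→B2 to B0
  B7←B5: walk B5→B4→B3→B2 to B0
  B7←B6: walk B6 to B0
  B8←B6: walk B6 to B0
  B8←B7: walk B7 to B0
  B9←B5: walk B5→B4→B3→B2 to B0
  B9←B7: walk B7 to B0
  B9←B8: walk B8 to B0
  B0: DF=∅
  B1: DF={B6}
  B2: DF={B6,B7,B9}
  B3: DF={B6,B7,B9}
  B4: DF={B6,B7,B9}
  B5: DF={B6,B7,B9}
  B6: DF={B7,B8}
  B7: DF={B8,B9}
  B8: DF={B9}
  B9: DF=∅

DF(B2) = ["B6", "B7", "B9"]

Answer: ["B6", "B7", "B9"]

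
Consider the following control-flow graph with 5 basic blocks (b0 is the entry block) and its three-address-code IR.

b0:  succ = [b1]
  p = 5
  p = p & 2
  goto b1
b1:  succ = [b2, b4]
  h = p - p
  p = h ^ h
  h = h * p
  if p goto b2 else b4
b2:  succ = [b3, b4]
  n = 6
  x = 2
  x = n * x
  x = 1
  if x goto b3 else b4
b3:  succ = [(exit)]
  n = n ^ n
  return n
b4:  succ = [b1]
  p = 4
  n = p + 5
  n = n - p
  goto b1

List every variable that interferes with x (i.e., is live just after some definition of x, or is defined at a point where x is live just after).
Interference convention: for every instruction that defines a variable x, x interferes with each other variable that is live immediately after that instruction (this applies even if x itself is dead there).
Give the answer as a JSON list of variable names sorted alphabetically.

Answer: ["n"]

Derivation:
def/use:
  b0: def={p} ue=∅
  b1: def={h,p} ue={p}
  b2: def={n,x} ue=∅
  b3: def={n} ue={n}
  b4: def={n,p} ue=∅

Liveness:
  live b0: ∅→{p}
  live b1: {p}→∅
  live b2: ∅→{n}
  live b3: {n}→∅
  live b4: ∅→{p}

Interfere edges:
  h: {p}
  n: {p,x}
  p: {h,n}
  x: {n}

N(x) = ["n"]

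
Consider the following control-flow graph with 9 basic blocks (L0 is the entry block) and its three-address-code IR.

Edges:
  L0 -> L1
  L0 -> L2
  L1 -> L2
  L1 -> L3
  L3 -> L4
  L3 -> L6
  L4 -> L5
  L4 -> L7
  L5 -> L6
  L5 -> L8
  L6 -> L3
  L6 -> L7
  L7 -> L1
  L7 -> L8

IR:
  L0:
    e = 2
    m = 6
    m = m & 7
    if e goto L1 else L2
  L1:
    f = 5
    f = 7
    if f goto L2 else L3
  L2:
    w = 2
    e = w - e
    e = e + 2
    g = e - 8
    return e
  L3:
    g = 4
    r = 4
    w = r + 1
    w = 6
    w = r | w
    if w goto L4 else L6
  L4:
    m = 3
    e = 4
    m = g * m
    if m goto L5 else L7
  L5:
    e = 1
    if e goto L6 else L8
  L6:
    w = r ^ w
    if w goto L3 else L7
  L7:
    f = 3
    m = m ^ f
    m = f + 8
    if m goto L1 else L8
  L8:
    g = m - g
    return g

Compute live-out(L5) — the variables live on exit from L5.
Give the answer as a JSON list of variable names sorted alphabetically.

Answer: ["e", "g", "m", "r", "w"]

Analysis:
def/use:
  L0: {e,m} / ∅
  L1: {f} / ∅
  L2: {e,g,w} / {e}
  L3: {g,r,w} / ∅
  L4: {e,m} / {g}
  L5: {e} / ∅
  L6: {w} / {r,w}
  L7: {f,m} / {m}
  L8: {g} / {g,m}

Backward fixpoint:
  live L0: ∅→{e,m}
  live L1: {e,m}→{e,m}
  live L2: {e}→∅
  live L3: {e,m}→{e,g,m,r,w}
  live L4: {g,r,w}→{e,g,m,r,w}
  live L5: {g,m,r,w}→{e,g,m,r,w}
  live L6: {e,g,m,r,w}→{e,g,m}
  live L7: {e,g,m}→{e,g,m}
  live L8: {g,m}→∅

live-out(L5) = ["e", "g", "m", "r", "w"]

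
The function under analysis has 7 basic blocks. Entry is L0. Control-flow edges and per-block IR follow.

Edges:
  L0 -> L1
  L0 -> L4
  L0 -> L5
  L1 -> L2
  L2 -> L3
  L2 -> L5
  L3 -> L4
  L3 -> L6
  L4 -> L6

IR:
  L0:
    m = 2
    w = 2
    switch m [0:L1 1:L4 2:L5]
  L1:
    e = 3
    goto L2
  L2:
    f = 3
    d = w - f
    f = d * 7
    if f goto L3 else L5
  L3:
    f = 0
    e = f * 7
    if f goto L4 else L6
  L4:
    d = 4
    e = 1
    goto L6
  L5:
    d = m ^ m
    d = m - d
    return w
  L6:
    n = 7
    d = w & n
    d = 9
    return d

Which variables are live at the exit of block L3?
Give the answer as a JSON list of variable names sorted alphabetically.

Block summaries:
  L0: def={m,w} ue=∅
  L1: def={e} ue=∅
  L2: def={d,f} ue={w}
  L3: def={e,f} ue=∅
  L4: def={d,e} ue=∅
  L5: def={d} ue={m,w}
  L6: def={d,n} ue={w}

Liveness:
  L0: in=∅ out={m,w}
  L1: in={m,w} out={m,w}
  L2: in={m,w} out={m,w}
  L3: in={w} out={w}
  L4: in={w} out={w}
  L5: in={m,w} out=∅
  L6: in={w} out=∅

live-out(L3) = ["w"]

Answer: ["w"]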